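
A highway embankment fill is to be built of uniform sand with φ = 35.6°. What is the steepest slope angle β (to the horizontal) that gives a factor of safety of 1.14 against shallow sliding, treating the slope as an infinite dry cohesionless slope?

For an infinite dry cohesionless slope FS = tanφ/tanβ, so tanβ = tanφ / FS.
tanβ = tan35.6° / 1.14 = 0.7159 / 1.14 = 0.6280
β = arctan(0.6280) = 32.13°

β = 32.1°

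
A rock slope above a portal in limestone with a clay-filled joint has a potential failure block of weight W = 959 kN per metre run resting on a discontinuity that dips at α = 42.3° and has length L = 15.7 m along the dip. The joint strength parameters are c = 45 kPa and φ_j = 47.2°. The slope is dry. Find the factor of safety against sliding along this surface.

Resolving the block weight along and normal to the plane and applying the Mohr–Coulomb strength on the joint:
N' = W cosα = 959·cos42.3° = 709.3 kN/m
Driving force T = W sinα = 959·sin42.3° = 645.4 kN/m
Resisting force R = c·L + N'·tanφ_j = 45·15.7 + 709.3·tan47.2° = 706.5 + 766.0 = 1472.5 kN/m
FS = R / T = 1472.5 / 645.4 = 2.281

FS = 2.28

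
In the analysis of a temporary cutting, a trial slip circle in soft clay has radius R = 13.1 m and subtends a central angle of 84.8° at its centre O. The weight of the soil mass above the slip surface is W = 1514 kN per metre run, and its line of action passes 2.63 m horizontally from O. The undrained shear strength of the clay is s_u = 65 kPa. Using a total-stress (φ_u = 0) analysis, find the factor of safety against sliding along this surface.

FS = 4.15

Taking moments about the centre O, the resisting moment is provided by the undrained shear strength acting along the arc:
Arc length L_a = R·θ = 13.1·(84.8°·π/180) = 13.1·1.4800 = 19.39 m
M_R = s_u·L_a·R = 65·19.39·13.1 = 16509.3 kN·m/m
M_D = W·d = 1514·2.63 = 3981.8 kN·m/m
FS = M_R / M_D = 16509.3 / 3981.8 = 4.146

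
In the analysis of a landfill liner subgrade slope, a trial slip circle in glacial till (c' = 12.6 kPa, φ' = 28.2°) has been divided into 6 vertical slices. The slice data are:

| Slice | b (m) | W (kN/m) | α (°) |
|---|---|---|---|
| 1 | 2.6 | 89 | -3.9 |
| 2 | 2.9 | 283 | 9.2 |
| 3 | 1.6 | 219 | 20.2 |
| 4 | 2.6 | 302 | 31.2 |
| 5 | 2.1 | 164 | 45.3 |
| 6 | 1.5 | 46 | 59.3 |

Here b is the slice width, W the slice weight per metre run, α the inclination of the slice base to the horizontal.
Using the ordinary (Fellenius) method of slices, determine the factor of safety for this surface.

FS = 1.70

Ordinary method of slices: FS = Σ[c'·Δl_i + (W_i cosα_i)·tanφ'] / Σ W_i sinα_i, with Δl_i = b_i / cosα_i.
Slice 1: Δl = 2.6/cos(-3.9°) = 2.606 m; N'_1 = 89·cos(-3.9°) = 88.8; c'Δl = 32.84; W sinα = -6.1
Slice 2: Δl = 2.9/cos9.2° = 2.938 m; N'_2 = 283·cos9.2° = 279.4; c'Δl = 37.02; W sinα = 45.2
Slice 3: Δl = 1.6/cos20.2° = 1.705 m; N'_3 = 219·cos20.2° = 205.5; c'Δl = 21.48; W sinα = 75.6
Slice 4: Δl = 2.6/cos31.2° = 3.040 m; N'_4 = 302·cos31.2° = 258.3; c'Δl = 38.30; W sinα = 156.4
Slice 5: Δl = 2.1/cos45.3° = 2.986 m; N'_5 = 164·cos45.3° = 115.4; c'Δl = 37.62; W sinα = 116.6
Slice 6: Δl = 1.5/cos59.3° = 2.938 m; N'_6 = 46·cos59.3° = 23.5; c'Δl = 37.02; W sinα = 39.6
Σc'Δl = 204.3 kN/m; ΣN' = 970.8 kN/m; ΣW sinα = 427.4 kN/m
Resisting = 204.3 + 970.8·tan28.2° = 204.3 + 520.6 = 724.8 kN/m
FS = 724.8 / 427.4 = 1.696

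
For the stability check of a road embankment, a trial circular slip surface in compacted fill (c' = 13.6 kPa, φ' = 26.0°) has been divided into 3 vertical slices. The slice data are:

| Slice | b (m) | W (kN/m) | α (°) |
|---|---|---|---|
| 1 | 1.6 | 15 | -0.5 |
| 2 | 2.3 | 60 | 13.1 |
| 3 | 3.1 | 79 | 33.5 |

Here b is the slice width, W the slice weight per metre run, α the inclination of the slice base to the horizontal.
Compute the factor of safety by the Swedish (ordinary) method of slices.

FS = 3.02

Ordinary method of slices: FS = Σ[c'·Δl_i + (W_i cosα_i)·tanφ'] / Σ W_i sinα_i, with Δl_i = b_i / cosα_i.
Slice 1: Δl = 1.6/cos(-0.5°) = 1.600 m; N'_1 = 15·cos(-0.5°) = 15.0; c'Δl = 21.76; W sinα = -0.1
Slice 2: Δl = 2.3/cos13.1° = 2.361 m; N'_2 = 60·cos13.1° = 58.4; c'Δl = 32.12; W sinα = 13.6
Slice 3: Δl = 3.1/cos33.5° = 3.718 m; N'_3 = 79·cos33.5° = 65.9; c'Δl = 50.56; W sinα = 43.6
Σc'Δl = 104.4 kN/m; ΣN' = 139.3 kN/m; ΣW sinα = 57.1 kN/m
Resisting = 104.4 + 139.3·tan26.0° = 104.4 + 67.9 = 172.4 kN/m
FS = 172.4 / 57.1 = 3.020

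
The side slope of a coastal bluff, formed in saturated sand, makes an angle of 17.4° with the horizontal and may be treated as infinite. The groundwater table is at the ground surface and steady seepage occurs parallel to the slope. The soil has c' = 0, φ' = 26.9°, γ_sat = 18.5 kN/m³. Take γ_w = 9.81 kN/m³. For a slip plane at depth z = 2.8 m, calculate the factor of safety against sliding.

FS = 0.76

With seepage parallel to the slope and the water table at the surface, the effective normal stress on the slip plane uses the buoyant unit weight γ' = γ_sat − γ_w while the driving shear stress uses γ_sat:
FS = [c' + γ' z cos²β tanφ'] / [γ_sat z sinβ cosβ]
(For c' = 0 this reduces to FS = (γ'/γ_sat)·tanφ'/tanβ.)
γ' = 18.5 − 9.81 = 8.69 kN/m³
Numerator = 0.0 + 8.69·2.8·cos²17.4°·tan26.9° = 0.0 + 8.69·2.8·0.9106·0.5073 = 11.240 kPa
Denominator = 18.5·2.8·sin17.4°·cos17.4° = 18.5·2.8·0.2990·0.9542 = 14.781 kPa
FS = 11.240 / 14.781 = 0.760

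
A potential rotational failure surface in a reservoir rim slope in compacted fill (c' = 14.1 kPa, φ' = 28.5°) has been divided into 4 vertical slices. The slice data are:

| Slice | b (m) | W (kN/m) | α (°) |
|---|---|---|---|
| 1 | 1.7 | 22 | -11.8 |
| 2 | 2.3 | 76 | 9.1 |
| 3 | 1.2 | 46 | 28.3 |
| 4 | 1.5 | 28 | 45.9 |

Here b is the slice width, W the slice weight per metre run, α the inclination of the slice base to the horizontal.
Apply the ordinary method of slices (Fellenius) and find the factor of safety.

FS = 3.88

Ordinary method of slices: FS = Σ[c'·Δl_i + (W_i cosα_i)·tanφ'] / Σ W_i sinα_i, with Δl_i = b_i / cosα_i.
Slice 1: Δl = 1.7/cos(-11.8°) = 1.737 m; N'_1 = 22·cos(-11.8°) = 21.5; c'Δl = 24.49; W sinα = -4.5
Slice 2: Δl = 2.3/cos9.1° = 2.329 m; N'_2 = 76·cos9.1° = 75.0; c'Δl = 32.84; W sinα = 12.0
Slice 3: Δl = 1.2/cos28.3° = 1.363 m; N'_3 = 46·cos28.3° = 40.5; c'Δl = 19.22; W sinα = 21.8
Slice 4: Δl = 1.5/cos45.9° = 2.155 m; N'_4 = 28·cos45.9° = 19.5; c'Δl = 30.39; W sinα = 20.1
Σc'Δl = 106.9 kN/m; ΣN' = 156.6 kN/m; ΣW sinα = 49.4 kN/m
Resisting = 106.9 + 156.6·tan28.5° = 106.9 + 85.0 = 191.9 kN/m
FS = 191.9 / 49.4 = 3.883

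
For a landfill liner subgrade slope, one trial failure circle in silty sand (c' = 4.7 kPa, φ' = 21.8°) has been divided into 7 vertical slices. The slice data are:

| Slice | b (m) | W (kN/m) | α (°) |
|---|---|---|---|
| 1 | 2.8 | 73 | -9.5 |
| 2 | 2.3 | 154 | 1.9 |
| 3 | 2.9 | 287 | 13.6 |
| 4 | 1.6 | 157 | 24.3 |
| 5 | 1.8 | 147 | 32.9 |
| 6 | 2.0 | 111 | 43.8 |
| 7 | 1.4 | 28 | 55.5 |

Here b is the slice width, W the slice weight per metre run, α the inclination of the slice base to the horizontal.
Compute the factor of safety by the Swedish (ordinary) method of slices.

FS = 1.40

Ordinary method of slices: FS = Σ[c'·Δl_i + (W_i cosα_i)·tanφ'] / Σ W_i sinα_i, with Δl_i = b_i / cosα_i.
Slice 1: Δl = 2.8/cos(-9.5°) = 2.839 m; N'_1 = 73·cos(-9.5°) = 72.0; c'Δl = 13.34; W sinα = -12.0
Slice 2: Δl = 2.3/cos1.9° = 2.301 m; N'_2 = 154·cos1.9° = 153.9; c'Δl = 10.82; W sinα = 5.1
Slice 3: Δl = 2.9/cos13.6° = 2.984 m; N'_3 = 287·cos13.6° = 279.0; c'Δl = 14.02; W sinα = 67.5
Slice 4: Δl = 1.6/cos24.3° = 1.756 m; N'_4 = 157·cos24.3° = 143.1; c'Δl = 8.25; W sinα = 64.6
Slice 5: Δl = 1.8/cos32.9° = 2.144 m; N'_5 = 147·cos32.9° = 123.4; c'Δl = 10.08; W sinα = 79.8
Slice 6: Δl = 2.0/cos43.8° = 2.771 m; N'_6 = 111·cos43.8° = 80.1; c'Δl = 13.02; W sinα = 76.8
Slice 7: Δl = 1.4/cos55.5° = 2.472 m; N'_7 = 28·cos55.5° = 15.9; c'Δl = 11.62; W sinα = 23.1
Σc'Δl = 81.1 kN/m; ΣN' = 867.4 kN/m; ΣW sinα = 304.9 kN/m
Resisting = 81.1 + 867.4·tan21.8° = 81.1 + 346.9 = 428.1 kN/m
FS = 428.1 / 304.9 = 1.404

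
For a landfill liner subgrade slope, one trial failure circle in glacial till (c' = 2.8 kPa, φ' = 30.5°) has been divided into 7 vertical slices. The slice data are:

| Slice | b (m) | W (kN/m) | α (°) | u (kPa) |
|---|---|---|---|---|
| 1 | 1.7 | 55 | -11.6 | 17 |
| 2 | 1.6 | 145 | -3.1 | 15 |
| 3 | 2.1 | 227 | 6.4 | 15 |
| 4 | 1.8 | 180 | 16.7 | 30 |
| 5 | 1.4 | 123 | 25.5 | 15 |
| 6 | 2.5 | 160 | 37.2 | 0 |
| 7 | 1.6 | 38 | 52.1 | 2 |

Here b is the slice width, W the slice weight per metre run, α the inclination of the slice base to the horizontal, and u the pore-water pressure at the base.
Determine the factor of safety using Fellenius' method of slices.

FS = 1.88

Ordinary method of slices: FS = Σ[c'·Δl_i + (W_i cosα_i − u_i·Δl_i)·tanφ'] / Σ W_i sinα_i, with Δl_i = b_i / cosα_i.
Slice 1: Δl = 1.7/cos(-11.6°) = 1.735 m; N'_1 = 55·cos(-11.6°) − 17·1.735 = 24.4; c'Δl = 4.86; W sinα = -11.1
Slice 2: Δl = 1.6/cos(-3.1°) = 1.602 m; N'_2 = 145·cos(-3.1°) − 15·1.602 = 120.8; c'Δl = 4.49; W sinα = -7.8
Slice 3: Δl = 2.1/cos6.4° = 2.113 m; N'_3 = 227·cos6.4° − 15·2.113 = 193.9; c'Δl = 5.92; W sinα = 25.3
Slice 4: Δl = 1.8/cos16.7° = 1.879 m; N'_4 = 180·cos16.7° − 30·1.879 = 116.0; c'Δl = 5.26; W sinα = 51.7
Slice 5: Δl = 1.4/cos25.5° = 1.551 m; N'_5 = 123·cos25.5° − 15·1.551 = 87.8; c'Δl = 4.34; W sinα = 53.0
Slice 6: Δl = 2.5/cos37.2° = 3.139 m; N'_6 = 160·cos37.2° − 0·3.139 = 127.4; c'Δl = 8.79; W sinα = 96.7
Slice 7: Δl = 1.6/cos52.1° = 2.605 m; N'_7 = 38·cos52.1° − 2·2.605 = 18.1; c'Δl = 7.29; W sinα = 30.0
Σc'Δl = 40.9 kN/m; ΣN' = 688.4 kN/m; ΣW sinα = 237.8 kN/m
Resisting = 40.9 + 688.4·tan30.5° = 40.9 + 405.5 = 446.4 kN/m
FS = 446.4 / 237.8 = 1.877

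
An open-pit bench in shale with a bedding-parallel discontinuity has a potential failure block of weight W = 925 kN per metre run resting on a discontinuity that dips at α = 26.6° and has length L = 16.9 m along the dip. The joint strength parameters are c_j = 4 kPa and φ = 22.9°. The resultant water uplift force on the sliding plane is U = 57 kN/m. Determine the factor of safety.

Resolving the block weight along and normal to the plane and applying the Mohr–Coulomb strength on the joint:
N' = W cosα − U = 925·cos26.6° − 57 = 770.1 kN/m
Driving force T = W sinα = 925·sin26.6° = 414.2 kN/m
Resisting force R = c_j·L + N'·tanφ = 4·16.9 + 770.1·tan22.9° = 67.6 + 325.3 = 392.9 kN/m
FS = R / T = 392.9 / 414.2 = 0.949

FS = 0.95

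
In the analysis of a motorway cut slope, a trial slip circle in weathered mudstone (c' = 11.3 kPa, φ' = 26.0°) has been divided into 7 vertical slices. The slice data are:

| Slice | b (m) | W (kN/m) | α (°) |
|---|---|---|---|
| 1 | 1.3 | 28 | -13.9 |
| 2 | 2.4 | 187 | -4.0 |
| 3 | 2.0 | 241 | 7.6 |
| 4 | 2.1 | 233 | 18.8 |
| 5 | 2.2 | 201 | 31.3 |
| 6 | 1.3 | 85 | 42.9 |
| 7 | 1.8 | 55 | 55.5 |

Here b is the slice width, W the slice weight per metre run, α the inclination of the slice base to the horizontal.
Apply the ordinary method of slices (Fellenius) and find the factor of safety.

Ordinary method of slices: FS = Σ[c'·Δl_i + (W_i cosα_i)·tanφ'] / Σ W_i sinα_i, with Δl_i = b_i / cosα_i.
Slice 1: Δl = 1.3/cos(-13.9°) = 1.339 m; N'_1 = 28·cos(-13.9°) = 27.2; c'Δl = 15.13; W sinα = -6.7
Slice 2: Δl = 2.4/cos(-4.0°) = 2.406 m; N'_2 = 187·cos(-4.0°) = 186.5; c'Δl = 27.19; W sinα = -13.0
Slice 3: Δl = 2.0/cos7.6° = 2.018 m; N'_3 = 241·cos7.6° = 238.9; c'Δl = 22.80; W sinα = 31.9
Slice 4: Δl = 2.1/cos18.8° = 2.218 m; N'_4 = 233·cos18.8° = 220.6; c'Δl = 25.07; W sinα = 75.1
Slice 5: Δl = 2.2/cos31.3° = 2.575 m; N'_5 = 201·cos31.3° = 171.7; c'Δl = 29.09; W sinα = 104.4
Slice 6: Δl = 1.3/cos42.9° = 1.775 m; N'_6 = 85·cos42.9° = 62.3; c'Δl = 20.05; W sinα = 57.9
Slice 7: Δl = 1.8/cos55.5° = 3.178 m; N'_7 = 55·cos55.5° = 31.2; c'Δl = 35.91; W sinα = 45.3
Σc'Δl = 175.2 kN/m; ΣN' = 938.3 kN/m; ΣW sinα = 294.8 kN/m
Resisting = 175.2 + 938.3·tan26.0° = 175.2 + 457.7 = 632.9 kN/m
FS = 632.9 / 294.8 = 2.147

FS = 2.15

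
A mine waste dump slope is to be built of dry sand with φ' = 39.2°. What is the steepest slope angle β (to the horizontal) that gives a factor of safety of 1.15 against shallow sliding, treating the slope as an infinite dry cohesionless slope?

For an infinite dry cohesionless slope FS = tanφ'/tanβ, so tanβ = tanφ' / FS.
tanβ = tan39.2° / 1.15 = 0.8156 / 1.15 = 0.7092
β = arctan(0.7092) = 35.34°

β = 35.3°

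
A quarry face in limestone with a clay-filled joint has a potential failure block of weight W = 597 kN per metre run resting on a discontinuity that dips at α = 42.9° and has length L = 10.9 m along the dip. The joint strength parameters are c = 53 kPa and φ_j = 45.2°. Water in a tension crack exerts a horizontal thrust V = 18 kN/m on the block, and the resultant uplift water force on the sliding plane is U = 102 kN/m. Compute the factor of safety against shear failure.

FS = 2.15

Resolving the block weight along and normal to the plane and applying the Mohr–Coulomb strength on the joint:
N' = W cosα − U − V sinα = 597·cos42.9° − 102 − 18·sin42.9° = 323.1 kN/m
Driving force T = W sinα + V cosα = 597·sin42.9° + 18·cos42.9° = 419.6 kN/m
Resisting force R = c·L + N'·tanφ_j = 53·10.9 + 323.1·tan45.2° = 577.7 + 325.3 = 903.0 kN/m
FS = R / T = 903.0 / 419.6 = 2.152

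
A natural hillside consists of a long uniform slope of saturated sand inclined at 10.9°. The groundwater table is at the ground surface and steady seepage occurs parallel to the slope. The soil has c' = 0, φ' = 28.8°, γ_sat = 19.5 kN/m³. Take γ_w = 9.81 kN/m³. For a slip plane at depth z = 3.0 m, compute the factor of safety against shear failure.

With seepage parallel to the slope and the water table at the surface, the effective normal stress on the slip plane uses the buoyant unit weight γ' = γ_sat − γ_w while the driving shear stress uses γ_sat:
FS = [c' + γ' z cos²β tanφ'] / [γ_sat z sinβ cosβ]
(For c' = 0 this reduces to FS = (γ'/γ_sat)·tanφ'/tanβ.)
γ' = 19.5 − 9.81 = 9.69 kN/m³
Numerator = 0.0 + 9.69·3.0·cos²10.9°·tan28.8° = 0.0 + 9.69·3.0·0.9642·0.5498 = 15.410 kPa
Denominator = 19.5·3.0·sin10.9°·cos10.9° = 19.5·3.0·0.1891·0.9820 = 10.863 kPa
FS = 15.410 / 10.863 = 1.419

FS = 1.42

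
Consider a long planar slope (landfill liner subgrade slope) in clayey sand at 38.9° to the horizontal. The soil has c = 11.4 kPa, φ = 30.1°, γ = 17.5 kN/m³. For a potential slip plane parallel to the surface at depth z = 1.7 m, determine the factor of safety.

FS = 1.50

For an infinite slope with a slip plane parallel to the surface (no pore pressure): FS = [c + γz cos²β tanφ] / [γz sinβ cosβ].
γz = 17.5·1.7 = 29.75 kN/m²
Numerator = 11.4 + 29.75·cos²38.9°·tan30.1° = 11.4 + 29.75·0.6057·0.5797 = 21.845 kPa
Denominator = 29.75·sin38.9°·cos38.9° = 29.75·0.6280·0.7782 = 14.539 kPa
FS = 21.845 / 14.539 = 1.502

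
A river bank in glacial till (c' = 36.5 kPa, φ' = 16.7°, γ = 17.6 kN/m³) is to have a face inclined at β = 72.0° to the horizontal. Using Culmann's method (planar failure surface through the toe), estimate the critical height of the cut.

Culmann's analysis gives the critical failure plane at α_cr = (β + φ')/2 = (72.0 + 16.7)/2 = 44.4°, and the critical height
H_c = (4c'/γ) · sinβ cosφ' / [1 − cos(β − φ')]
    = (4·36.5/17.6) · sin72.0°·cos16.7° / [1 − cos(55.3°)]
    = 8.295 · 0.9511·0.9578 / [1 − 0.5693]
    = 8.295 · 0.9109 / 0.4307
    = 17.54 m

H_c = 17.54 m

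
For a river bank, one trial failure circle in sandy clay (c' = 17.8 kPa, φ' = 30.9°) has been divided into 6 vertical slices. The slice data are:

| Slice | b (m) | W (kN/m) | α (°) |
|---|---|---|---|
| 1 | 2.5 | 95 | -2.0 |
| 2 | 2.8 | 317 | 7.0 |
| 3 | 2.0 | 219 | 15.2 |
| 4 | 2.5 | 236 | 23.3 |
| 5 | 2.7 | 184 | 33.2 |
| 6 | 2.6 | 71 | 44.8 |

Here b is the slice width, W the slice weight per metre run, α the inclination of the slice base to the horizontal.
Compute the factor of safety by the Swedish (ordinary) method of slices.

FS = 2.75

Ordinary method of slices: FS = Σ[c'·Δl_i + (W_i cosα_i)·tanφ'] / Σ W_i sinα_i, with Δl_i = b_i / cosα_i.
Slice 1: Δl = 2.5/cos(-2.0°) = 2.502 m; N'_1 = 95·cos(-2.0°) = 94.9; c'Δl = 44.53; W sinα = -3.3
Slice 2: Δl = 2.8/cos7.0° = 2.821 m; N'_2 = 317·cos7.0° = 314.6; c'Δl = 50.21; W sinα = 38.6
Slice 3: Δl = 2.0/cos15.2° = 2.073 m; N'_3 = 219·cos15.2° = 211.3; c'Δl = 36.89; W sinα = 57.4
Slice 4: Δl = 2.5/cos23.3° = 2.722 m; N'_4 = 236·cos23.3° = 216.8; c'Δl = 48.45; W sinα = 93.3
Slice 5: Δl = 2.7/cos33.2° = 3.227 m; N'_5 = 184·cos33.2° = 154.0; c'Δl = 57.44; W sinα = 100.8
Slice 6: Δl = 2.6/cos44.8° = 3.664 m; N'_6 = 71·cos44.8° = 50.4; c'Δl = 65.22; W sinα = 50.0
Σc'Δl = 302.7 kN/m; ΣN' = 1042.0 kN/m; ΣW sinα = 336.9 kN/m
Resisting = 302.7 + 1042.0·tan30.9° = 302.7 + 623.6 = 926.4 kN/m
FS = 926.4 / 336.9 = 2.750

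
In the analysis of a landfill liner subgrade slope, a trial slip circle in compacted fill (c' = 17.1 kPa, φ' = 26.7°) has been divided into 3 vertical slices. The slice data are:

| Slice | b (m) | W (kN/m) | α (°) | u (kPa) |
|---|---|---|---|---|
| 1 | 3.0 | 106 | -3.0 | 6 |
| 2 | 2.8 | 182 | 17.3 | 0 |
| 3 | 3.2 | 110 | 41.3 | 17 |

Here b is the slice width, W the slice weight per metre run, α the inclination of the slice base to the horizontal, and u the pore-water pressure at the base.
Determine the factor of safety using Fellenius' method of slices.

Ordinary method of slices: FS = Σ[c'·Δl_i + (W_i cosα_i − u_i·Δl_i)·tanφ'] / Σ W_i sinα_i, with Δl_i = b_i / cosα_i.
Slice 1: Δl = 3.0/cos(-3.0°) = 3.004 m; N'_1 = 106·cos(-3.0°) − 6·3.004 = 87.8; c'Δl = 51.37; W sinα = -5.5
Slice 2: Δl = 2.8/cos17.3° = 2.933 m; N'_2 = 182·cos17.3° − 0·2.933 = 173.8; c'Δl = 50.15; W sinα = 54.1
Slice 3: Δl = 3.2/cos41.3° = 4.259 m; N'_3 = 110·cos41.3° − 17·4.259 = 10.2; c'Δl = 72.84; W sinα = 72.6
Σc'Δl = 174.4 kN/m; ΣN' = 271.8 kN/m; ΣW sinα = 121.2 kN/m
Resisting = 174.4 + 271.8·tan26.7° = 174.4 + 136.7 = 311.1 kN/m
FS = 311.1 / 121.2 = 2.567

FS = 2.57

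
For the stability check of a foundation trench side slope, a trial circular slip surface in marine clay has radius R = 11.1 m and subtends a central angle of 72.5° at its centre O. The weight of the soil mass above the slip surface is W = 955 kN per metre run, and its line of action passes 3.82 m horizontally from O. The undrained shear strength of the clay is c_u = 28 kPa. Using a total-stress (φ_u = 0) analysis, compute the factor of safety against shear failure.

Taking moments about the centre O, the resisting moment is provided by the undrained shear strength acting along the arc:
Arc length L_a = R·θ = 11.1·(72.5°·π/180) = 11.1·1.2654 = 14.05 m
M_R = c_u·L_a·R = 28·14.05·11.1 = 4365.4 kN·m/m
M_D = W·d = 955·3.82 = 3648.1 kN·m/m
FS = M_R / M_D = 4365.4 / 3648.1 = 1.197

FS = 1.20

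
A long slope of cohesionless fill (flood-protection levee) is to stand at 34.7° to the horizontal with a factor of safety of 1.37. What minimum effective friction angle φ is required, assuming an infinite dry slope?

φ = 43.5°

FS = tanφ/tanβ ⇒ tanφ = FS · tanβ = 1.37 · tan34.7° = 0.9486
φ = arctan(0.9486) = 43.49°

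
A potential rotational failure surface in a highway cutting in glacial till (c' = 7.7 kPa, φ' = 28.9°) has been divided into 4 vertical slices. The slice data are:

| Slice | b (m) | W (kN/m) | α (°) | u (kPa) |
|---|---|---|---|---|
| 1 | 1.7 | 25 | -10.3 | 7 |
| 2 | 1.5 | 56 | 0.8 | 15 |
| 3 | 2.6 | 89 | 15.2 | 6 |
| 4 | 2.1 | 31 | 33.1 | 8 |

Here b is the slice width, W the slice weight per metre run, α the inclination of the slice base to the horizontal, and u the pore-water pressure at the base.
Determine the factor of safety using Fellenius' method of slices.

FS = 3.61

Ordinary method of slices: FS = Σ[c'·Δl_i + (W_i cosα_i − u_i·Δl_i)·tanφ'] / Σ W_i sinα_i, with Δl_i = b_i / cosα_i.
Slice 1: Δl = 1.7/cos(-10.3°) = 1.728 m; N'_1 = 25·cos(-10.3°) − 7·1.728 = 12.5; c'Δl = 13.30; W sinα = -4.5
Slice 2: Δl = 1.5/cos0.8° = 1.500 m; N'_2 = 56·cos0.8° − 15·1.500 = 33.5; c'Δl = 11.55; W sinα = 0.8
Slice 3: Δl = 2.6/cos15.2° = 2.694 m; N'_3 = 89·cos15.2° − 6·2.694 = 69.7; c'Δl = 20.75; W sinα = 23.3
Slice 4: Δl = 2.1/cos33.1° = 2.507 m; N'_4 = 31·cos33.1° − 8·2.507 = 5.9; c'Δl = 19.30; W sinα = 16.9
Σc'Δl = 64.9 kN/m; ΣN' = 121.6 kN/m; ΣW sinα = 36.6 kN/m
Resisting = 64.9 + 121.6·tan28.9° = 64.9 + 67.1 = 132.0 kN/m
FS = 132.0 / 36.6 = 3.610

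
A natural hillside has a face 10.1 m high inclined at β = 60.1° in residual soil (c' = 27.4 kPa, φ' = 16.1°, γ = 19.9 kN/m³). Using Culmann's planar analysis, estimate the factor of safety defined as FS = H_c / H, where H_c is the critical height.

FS = 1.62

H_c = (4c'/γ) · sinβ cosφ' / [1 − cos(β − φ')]
    = (4·27.4/19.9) · sin60.1°·cos16.1° / [1 − cos44.0°]
    = 5.508 · 0.8329 / 0.2807 = 16.34 m
FS = H_c / H = 16.34 / 10.1 = 1.618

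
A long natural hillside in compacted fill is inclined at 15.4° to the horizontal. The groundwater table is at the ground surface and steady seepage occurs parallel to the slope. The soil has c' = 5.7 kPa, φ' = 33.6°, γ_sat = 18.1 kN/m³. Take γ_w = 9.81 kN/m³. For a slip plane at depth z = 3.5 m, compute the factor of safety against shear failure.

FS = 1.46

With seepage parallel to the slope and the water table at the surface, the effective normal stress on the slip plane uses the buoyant unit weight γ' = γ_sat − γ_w while the driving shear stress uses γ_sat:
FS = [c' + γ' z cos²β tanφ'] / [γ_sat z sinβ cosβ]
γ' = 18.1 − 9.81 = 8.29 kN/m³
Numerator = 5.7 + 8.29·3.5·cos²15.4°·tan33.6° = 5.7 + 8.29·3.5·0.9295·0.6644 = 23.618 kPa
Denominator = 18.1·3.5·sin15.4°·cos15.4° = 18.1·3.5·0.2656·0.9641 = 16.219 kPa
FS = 23.618 / 16.219 = 1.456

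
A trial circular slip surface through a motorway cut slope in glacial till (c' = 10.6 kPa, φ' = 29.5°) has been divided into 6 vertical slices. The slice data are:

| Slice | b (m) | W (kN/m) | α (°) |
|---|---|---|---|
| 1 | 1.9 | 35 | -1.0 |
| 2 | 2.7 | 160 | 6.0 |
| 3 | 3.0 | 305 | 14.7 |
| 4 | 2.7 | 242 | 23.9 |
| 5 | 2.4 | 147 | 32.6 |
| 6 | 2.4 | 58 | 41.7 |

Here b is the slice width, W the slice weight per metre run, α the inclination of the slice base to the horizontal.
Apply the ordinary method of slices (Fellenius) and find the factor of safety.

FS = 2.18

Ordinary method of slices: FS = Σ[c'·Δl_i + (W_i cosα_i)·tanφ'] / Σ W_i sinα_i, with Δl_i = b_i / cosα_i.
Slice 1: Δl = 1.9/cos(-1.0°) = 1.900 m; N'_1 = 35·cos(-1.0°) = 35.0; c'Δl = 20.14; W sinα = -0.6
Slice 2: Δl = 2.7/cos6.0° = 2.715 m; N'_2 = 160·cos6.0° = 159.1; c'Δl = 28.78; W sinα = 16.7
Slice 3: Δl = 3.0/cos14.7° = 3.102 m; N'_3 = 305·cos14.7° = 295.0; c'Δl = 32.88; W sinα = 77.4
Slice 4: Δl = 2.7/cos23.9° = 2.953 m; N'_4 = 242·cos23.9° = 221.2; c'Δl = 31.30; W sinα = 98.0
Slice 5: Δl = 2.4/cos32.6° = 2.849 m; N'_5 = 147·cos32.6° = 123.8; c'Δl = 30.20; W sinα = 79.2
Slice 6: Δl = 2.4/cos41.7° = 3.214 m; N'_6 = 58·cos41.7° = 43.3; c'Δl = 34.07; W sinα = 38.6
Σc'Δl = 177.4 kN/m; ΣN' = 877.5 kN/m; ΣW sinα = 309.3 kN/m
Resisting = 177.4 + 877.5·tan29.5° = 177.4 + 496.5 = 673.9 kN/m
FS = 673.9 / 309.3 = 2.178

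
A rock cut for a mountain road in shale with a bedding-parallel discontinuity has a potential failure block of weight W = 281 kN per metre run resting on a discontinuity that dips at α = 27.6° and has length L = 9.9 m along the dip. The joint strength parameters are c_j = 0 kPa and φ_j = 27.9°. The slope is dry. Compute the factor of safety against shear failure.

FS = 1.01

Resolving the block weight along and normal to the plane and applying the Mohr–Coulomb strength on the joint:
N' = W cosα = 281·cos27.6° = 249.0 kN/m
Driving force T = W sinα = 281·sin27.6° = 130.2 kN/m
Resisting force R = c_j·L + N'·tanφ_j = 0·9.9 + 249.0·tan27.9° = 0.0 + 131.9 = 131.9 kN/m
FS = R / T = 131.9 / 130.2 = 1.013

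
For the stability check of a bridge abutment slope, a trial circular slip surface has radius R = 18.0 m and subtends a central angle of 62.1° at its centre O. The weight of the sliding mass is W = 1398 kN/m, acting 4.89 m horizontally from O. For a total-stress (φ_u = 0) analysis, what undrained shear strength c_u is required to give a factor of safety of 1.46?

FS = c_u·L_a·R / (W·d), so c_u = FS·W·d / (L_a·R).
Arc length L_a = R·θ = 18.0·(62.1°·π/180) = 18.0·1.0838 = 19.51 m
c_u = 1.46·1398·4.89 / (19.51·18.0) = 9980.9 / 351.17 = 28.42 kPa

c_u = 28.4 kPa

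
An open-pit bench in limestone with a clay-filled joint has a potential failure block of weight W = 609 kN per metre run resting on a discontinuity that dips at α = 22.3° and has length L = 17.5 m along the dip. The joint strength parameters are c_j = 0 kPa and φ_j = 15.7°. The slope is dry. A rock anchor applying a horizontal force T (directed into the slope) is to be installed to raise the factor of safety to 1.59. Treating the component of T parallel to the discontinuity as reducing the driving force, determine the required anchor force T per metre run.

Resolving forces along and normal to the sliding plane, with the horizontal anchor force T adding T·sinα to the effective normal force and T·cosα acting up the plane against the driving force:
FS = [c_jL + (W cosα + T sinα) tanφ_j] / [W sinα − T cosα]
Without the anchor: N' = 563.5 kN/m, driving T_d = 231.1 kN/m, resisting R = 0·17.5 + 563.5·tan15.7° = 158.4 kN/m, FS = 0.69.
Setting FS = 1.59 and solving for T:
1.59·(231.1 − T cos22.3°) = 158.4 + T sin22.3°·tan15.7°
T·(sin22.3°·tan15.7° + 1.59·cos22.3°) = 1.59·231.1 − 158.4
T·(0.3795·0.2811 + 1.59·0.9252) = 367.4 − 158.4 = 209.1
T·1.5777 = 209.1
T = 132.5 kN/m

T = 133 kN/m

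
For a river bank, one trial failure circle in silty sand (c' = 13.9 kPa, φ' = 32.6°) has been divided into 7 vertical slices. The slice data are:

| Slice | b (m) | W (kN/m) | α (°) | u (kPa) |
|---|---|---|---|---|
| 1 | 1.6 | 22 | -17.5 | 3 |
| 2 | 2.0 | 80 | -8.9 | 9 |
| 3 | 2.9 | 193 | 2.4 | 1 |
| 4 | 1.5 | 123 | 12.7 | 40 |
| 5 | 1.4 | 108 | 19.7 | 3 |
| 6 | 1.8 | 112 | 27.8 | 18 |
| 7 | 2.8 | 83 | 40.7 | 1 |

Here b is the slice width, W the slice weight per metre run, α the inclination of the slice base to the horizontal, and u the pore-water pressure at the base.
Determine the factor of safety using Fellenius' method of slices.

FS = 3.53

Ordinary method of slices: FS = Σ[c'·Δl_i + (W_i cosα_i − u_i·Δl_i)·tanφ'] / Σ W_i sinα_i, with Δl_i = b_i / cosα_i.
Slice 1: Δl = 1.6/cos(-17.5°) = 1.678 m; N'_1 = 22·cos(-17.5°) − 3·1.678 = 15.9; c'Δl = 23.32; W sinα = -6.6
Slice 2: Δl = 2.0/cos(-8.9°) = 2.024 m; N'_2 = 80·cos(-8.9°) − 9·2.024 = 60.8; c'Δl = 28.14; W sinα = -12.4
Slice 3: Δl = 2.9/cos2.4° = 2.903 m; N'_3 = 193·cos2.4° − 1·2.903 = 189.9; c'Δl = 40.35; W sinα = 8.1
Slice 4: Δl = 1.5/cos12.7° = 1.538 m; N'_4 = 123·cos12.7° − 40·1.538 = 58.5; c'Δl = 21.37; W sinα = 27.0
Slice 5: Δl = 1.4/cos19.7° = 1.487 m; N'_5 = 108·cos19.7° − 3·1.487 = 97.2; c'Δl = 20.67; W sinα = 36.4
Slice 6: Δl = 1.8/cos27.8° = 2.035 m; N'_6 = 112·cos27.8° − 18·2.035 = 62.4; c'Δl = 28.28; W sinα = 52.2
Slice 7: Δl = 2.8/cos40.7° = 3.693 m; N'_7 = 83·cos40.7° − 1·3.693 = 59.2; c'Δl = 51.34; W sinα = 54.1
Σc'Δl = 213.5 kN/m; ΣN' = 544.1 kN/m; ΣW sinα = 158.9 kN/m
Resisting = 213.5 + 544.1·tan32.6° = 213.5 + 348.0 = 561.4 kN/m
FS = 561.4 / 158.9 = 3.533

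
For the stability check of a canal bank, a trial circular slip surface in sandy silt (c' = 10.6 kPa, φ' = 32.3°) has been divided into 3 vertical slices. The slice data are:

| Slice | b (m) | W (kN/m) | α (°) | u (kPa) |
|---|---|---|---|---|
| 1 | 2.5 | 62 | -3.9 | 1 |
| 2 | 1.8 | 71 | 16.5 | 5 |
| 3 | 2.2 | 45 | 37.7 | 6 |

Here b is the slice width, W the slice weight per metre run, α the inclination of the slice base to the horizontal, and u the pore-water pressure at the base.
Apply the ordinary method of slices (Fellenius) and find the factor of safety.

FS = 3.74

Ordinary method of slices: FS = Σ[c'·Δl_i + (W_i cosα_i − u_i·Δl_i)·tanφ'] / Σ W_i sinα_i, with Δl_i = b_i / cosα_i.
Slice 1: Δl = 2.5/cos(-3.9°) = 2.506 m; N'_1 = 62·cos(-3.9°) − 1·2.506 = 59.4; c'Δl = 26.56; W sinα = -4.2
Slice 2: Δl = 1.8/cos16.5° = 1.877 m; N'_2 = 71·cos16.5° − 5·1.877 = 58.7; c'Δl = 19.90; W sinα = 20.2
Slice 3: Δl = 2.2/cos37.7° = 2.781 m; N'_3 = 45·cos37.7° − 6·2.781 = 18.9; c'Δl = 29.47; W sinα = 27.5
Σc'Δl = 75.9 kN/m; ΣN' = 137.0 kN/m; ΣW sinα = 43.5 kN/m
Resisting = 75.9 + 137.0·tan32.3° = 75.9 + 86.6 = 162.5 kN/m
FS = 162.5 / 43.5 = 3.739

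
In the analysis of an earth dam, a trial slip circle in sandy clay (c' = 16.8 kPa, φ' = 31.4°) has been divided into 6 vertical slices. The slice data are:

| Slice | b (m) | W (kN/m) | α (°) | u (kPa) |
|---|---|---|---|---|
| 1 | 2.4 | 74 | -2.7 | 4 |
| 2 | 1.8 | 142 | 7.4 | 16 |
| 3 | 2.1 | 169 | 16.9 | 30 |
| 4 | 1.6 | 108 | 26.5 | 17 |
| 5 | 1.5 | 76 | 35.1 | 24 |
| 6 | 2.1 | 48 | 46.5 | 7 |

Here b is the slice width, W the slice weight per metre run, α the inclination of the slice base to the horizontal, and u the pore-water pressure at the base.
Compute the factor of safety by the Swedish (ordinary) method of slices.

Ordinary method of slices: FS = Σ[c'·Δl_i + (W_i cosα_i − u_i·Δl_i)·tanφ'] / Σ W_i sinα_i, with Δl_i = b_i / cosα_i.
Slice 1: Δl = 2.4/cos(-2.7°) = 2.403 m; N'_1 = 74·cos(-2.7°) − 4·2.403 = 64.3; c'Δl = 40.36; W sinα = -3.5
Slice 2: Δl = 1.8/cos7.4° = 1.815 m; N'_2 = 142·cos7.4° − 16·1.815 = 111.8; c'Δl = 30.49; W sinα = 18.3
Slice 3: Δl = 2.1/cos16.9° = 2.195 m; N'_3 = 169·cos16.9° − 30·2.195 = 95.9; c'Δl = 36.87; W sinα = 49.1
Slice 4: Δl = 1.6/cos26.5° = 1.788 m; N'_4 = 108·cos26.5° − 17·1.788 = 66.3; c'Δl = 30.04; W sinα = 48.2
Slice 5: Δl = 1.5/cos35.1° = 1.833 m; N'_5 = 76·cos35.1° − 24·1.833 = 18.2; c'Δl = 30.80; W sinα = 43.7
Slice 6: Δl = 2.1/cos46.5° = 3.051 m; N'_6 = 48·cos46.5° − 7·3.051 = 11.7; c'Δl = 51.25; W sinα = 34.8
Σc'Δl = 219.8 kN/m; ΣN' = 368.1 kN/m; ΣW sinα = 190.6 kN/m
Resisting = 219.8 + 368.1·tan31.4° = 219.8 + 224.7 = 444.5 kN/m
FS = 444.5 / 190.6 = 2.332

FS = 2.33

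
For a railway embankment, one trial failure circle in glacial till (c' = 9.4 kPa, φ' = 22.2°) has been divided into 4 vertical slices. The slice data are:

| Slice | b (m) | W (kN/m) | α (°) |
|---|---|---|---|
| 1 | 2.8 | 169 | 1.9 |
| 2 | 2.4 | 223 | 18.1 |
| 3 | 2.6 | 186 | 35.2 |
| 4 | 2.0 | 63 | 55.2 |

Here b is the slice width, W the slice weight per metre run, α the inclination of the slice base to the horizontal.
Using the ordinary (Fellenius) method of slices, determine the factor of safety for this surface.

Ordinary method of slices: FS = Σ[c'·Δl_i + (W_i cosα_i)·tanφ'] / Σ W_i sinα_i, with Δl_i = b_i / cosα_i.
Slice 1: Δl = 2.8/cos1.9° = 2.802 m; N'_1 = 169·cos1.9° = 168.9; c'Δl = 26.33; W sinα = 5.6
Slice 2: Δl = 2.4/cos18.1° = 2.525 m; N'_2 = 223·cos18.1° = 212.0; c'Δl = 23.73; W sinα = 69.3
Slice 3: Δl = 2.6/cos35.2° = 3.182 m; N'_3 = 186·cos35.2° = 152.0; c'Δl = 29.91; W sinα = 107.2
Slice 4: Δl = 2.0/cos55.2° = 3.504 m; N'_4 = 63·cos55.2° = 36.0; c'Δl = 32.94; W sinα = 51.7
Σc'Δl = 112.9 kN/m; ΣN' = 568.8 kN/m; ΣW sinα = 233.8 kN/m
Resisting = 112.9 + 568.8·tan22.2° = 112.9 + 232.1 = 345.0 kN/m
FS = 345.0 / 233.8 = 1.476

FS = 1.48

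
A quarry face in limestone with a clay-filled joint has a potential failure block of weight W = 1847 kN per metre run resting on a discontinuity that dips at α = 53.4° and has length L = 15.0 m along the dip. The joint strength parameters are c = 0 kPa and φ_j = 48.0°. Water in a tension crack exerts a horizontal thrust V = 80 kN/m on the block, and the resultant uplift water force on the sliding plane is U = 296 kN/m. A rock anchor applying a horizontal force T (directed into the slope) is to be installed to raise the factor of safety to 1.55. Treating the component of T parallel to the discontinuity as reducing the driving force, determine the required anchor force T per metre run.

Resolving forces along and normal to the sliding plane, with the horizontal anchor force T adding T·sinα to the effective normal force and T·cosα acting up the plane against the driving force:
FS = [cL + (W cosα − U − V sinα + T sinα) tanφ_j] / [W sinα + V cosα − T cosα]
Without the anchor: N' = 741.0 kN/m, driving T_d = 1530.5 kN/m, resisting R = 0·15.0 + 741.0·tan48.0° = 823.0 kN/m, FS = 0.54.
Setting FS = 1.55 and solving for T:
1.55·(1530.5 − T cos53.4°) = 823.0 + T sin53.4°·tan48.0°
T·(sin53.4°·tan48.0° + 1.55·cos53.4°) = 1.55·1530.5 − 823.0
T·(0.8028·1.1106 + 1.55·0.5962) = 2372.3 − 823.0 = 1549.3
T·1.8158 = 1549.3
T = 853.3 kN/m

T = 853 kN/m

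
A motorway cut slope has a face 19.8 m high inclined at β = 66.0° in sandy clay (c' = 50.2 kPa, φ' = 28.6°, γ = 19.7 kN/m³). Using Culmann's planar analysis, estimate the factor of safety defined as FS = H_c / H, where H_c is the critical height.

FS = 2.01

H_c = (4c'/γ) · sinβ cosφ' / [1 − cos(β − φ')]
    = (4·50.2/19.7) · sin66.0°·cos28.6° / [1 − cos37.4°]
    = 10.193 · 0.8021 / 0.2056 = 39.77 m
FS = H_c / H = 39.77 / 19.8 = 2.008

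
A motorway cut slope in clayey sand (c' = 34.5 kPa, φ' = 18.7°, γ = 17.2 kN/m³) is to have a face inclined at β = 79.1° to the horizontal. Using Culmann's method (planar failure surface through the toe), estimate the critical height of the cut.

Culmann's analysis gives the critical failure plane at α_cr = (β + φ')/2 = (79.1 + 18.7)/2 = 48.9°, and the critical height
H_c = (4c'/γ) · sinβ cosφ' / [1 − cos(β − φ')]
    = (4·34.5/17.2) · sin79.1°·cos18.7° / [1 − cos(60.4°)]
    = 8.023 · 0.9820·0.9472 / [1 − 0.4939]
    = 8.023 · 0.9301 / 0.5061
    = 14.75 m

H_c = 14.75 m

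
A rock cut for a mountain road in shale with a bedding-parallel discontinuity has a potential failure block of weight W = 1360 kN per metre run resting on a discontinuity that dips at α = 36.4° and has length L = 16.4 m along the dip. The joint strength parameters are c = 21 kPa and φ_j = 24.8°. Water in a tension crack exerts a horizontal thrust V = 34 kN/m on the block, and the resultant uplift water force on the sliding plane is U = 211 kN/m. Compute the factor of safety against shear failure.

Resolving the block weight along and normal to the plane and applying the Mohr–Coulomb strength on the joint:
N' = W cosα − U − V sinα = 1360·cos36.4° − 211 − 34·sin36.4° = 863.5 kN/m
Driving force T = W sinα + V cosα = 1360·sin36.4° + 34·cos36.4° = 834.4 kN/m
Resisting force R = c·L + N'·tanφ_j = 21·16.4 + 863.5·tan24.8° = 344.4 + 399.0 = 743.4 kN/m
FS = R / T = 743.4 / 834.4 = 0.891

FS = 0.89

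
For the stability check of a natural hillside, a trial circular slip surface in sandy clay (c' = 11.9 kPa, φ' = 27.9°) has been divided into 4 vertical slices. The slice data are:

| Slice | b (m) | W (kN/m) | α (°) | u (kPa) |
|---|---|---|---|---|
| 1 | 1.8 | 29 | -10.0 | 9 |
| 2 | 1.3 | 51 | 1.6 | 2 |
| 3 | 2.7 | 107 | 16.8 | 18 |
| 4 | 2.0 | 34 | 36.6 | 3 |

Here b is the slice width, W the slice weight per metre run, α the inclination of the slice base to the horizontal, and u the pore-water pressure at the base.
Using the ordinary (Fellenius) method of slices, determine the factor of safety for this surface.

Ordinary method of slices: FS = Σ[c'·Δl_i + (W_i cosα_i − u_i·Δl_i)·tanφ'] / Σ W_i sinα_i, with Δl_i = b_i / cosα_i.
Slice 1: Δl = 1.8/cos(-10.0°) = 1.828 m; N'_1 = 29·cos(-10.0°) − 9·1.828 = 12.1; c'Δl = 21.75; W sinα = -5.0
Slice 2: Δl = 1.3/cos1.6° = 1.301 m; N'_2 = 51·cos1.6° − 2·1.301 = 48.4; c'Δl = 15.48; W sinα = 1.4
Slice 3: Δl = 2.7/cos16.8° = 2.820 m; N'_3 = 107·cos16.8° − 18·2.820 = 51.7; c'Δl = 33.56; W sinα = 30.9
Slice 4: Δl = 2.0/cos36.6° = 2.491 m; N'_4 = 34·cos36.6° − 3·2.491 = 19.8; c'Δl = 29.65; W sinα = 20.3
Σc'Δl = 100.4 kN/m; ΣN' = 132.0 kN/m; ΣW sinα = 47.6 kN/m
Resisting = 100.4 + 132.0·tan27.9° = 100.4 + 69.9 = 170.3 kN/m
FS = 170.3 / 47.6 = 3.579

FS = 3.58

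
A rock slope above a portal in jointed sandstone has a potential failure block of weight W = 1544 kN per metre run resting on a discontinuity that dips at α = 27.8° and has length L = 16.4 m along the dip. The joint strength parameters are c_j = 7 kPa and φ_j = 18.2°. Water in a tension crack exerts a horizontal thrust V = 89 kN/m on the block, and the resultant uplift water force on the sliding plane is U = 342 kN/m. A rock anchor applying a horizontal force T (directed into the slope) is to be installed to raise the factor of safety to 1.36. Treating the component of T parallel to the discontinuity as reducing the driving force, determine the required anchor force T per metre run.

Resolving forces along and normal to the sliding plane, with the horizontal anchor force T adding T·sinα to the effective normal force and T·cosα acting up the plane against the driving force:
FS = [c_jL + (W cosα − U − V sinα + T sinα) tanφ_j] / [W sinα + V cosα − T cosα]
Without the anchor: N' = 982.3 kN/m, driving T_d = 798.8 kN/m, resisting R = 7·16.4 + 982.3·tan18.2° = 437.8 kN/m, FS = 0.55.
Setting FS = 1.36 and solving for T:
1.36·(798.8 − T cos27.8°) = 437.8 + T sin27.8°·tan18.2°
T·(sin27.8°·tan18.2° + 1.36·cos27.8°) = 1.36·798.8 − 437.8
T·(0.4664·0.3288 + 1.36·0.8846) = 1086.4 − 437.8 = 648.6
T·1.3564 = 648.6
T = 478.2 kN/m

T = 478 kN/m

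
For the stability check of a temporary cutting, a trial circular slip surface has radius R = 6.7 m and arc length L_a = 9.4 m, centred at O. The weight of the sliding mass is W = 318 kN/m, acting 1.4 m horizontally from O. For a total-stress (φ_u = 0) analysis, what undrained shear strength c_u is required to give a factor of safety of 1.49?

FS = c_u·L_a·R / (W·d), so c_u = FS·W·d / (L_a·R).
c_u = 1.49·318·1.4 / (9.40·6.7) = 663.3 / 62.98 = 10.53 kPa

c_u = 10.5 kPa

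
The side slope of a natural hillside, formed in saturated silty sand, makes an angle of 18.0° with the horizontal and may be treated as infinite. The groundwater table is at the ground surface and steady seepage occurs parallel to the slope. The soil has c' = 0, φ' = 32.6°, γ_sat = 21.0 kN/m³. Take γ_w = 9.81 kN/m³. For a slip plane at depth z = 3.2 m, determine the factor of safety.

FS = 1.05

With seepage parallel to the slope and the water table at the surface, the effective normal stress on the slip plane uses the buoyant unit weight γ' = γ_sat − γ_w while the driving shear stress uses γ_sat:
FS = [c' + γ' z cos²β tanφ'] / [γ_sat z sinβ cosβ]
(For c' = 0 this reduces to FS = (γ'/γ_sat)·tanφ'/tanβ.)
γ' = 21.0 − 9.81 = 11.19 kN/m³
Numerator = 0.0 + 11.19·3.2·cos²18.0°·tan32.6° = 0.0 + 11.19·3.2·0.9045·0.6395 = 20.713 kPa
Denominator = 21.0·3.2·sin18.0°·cos18.0° = 21.0·3.2·0.3090·0.9511 = 19.750 kPa
FS = 20.713 / 19.750 = 1.049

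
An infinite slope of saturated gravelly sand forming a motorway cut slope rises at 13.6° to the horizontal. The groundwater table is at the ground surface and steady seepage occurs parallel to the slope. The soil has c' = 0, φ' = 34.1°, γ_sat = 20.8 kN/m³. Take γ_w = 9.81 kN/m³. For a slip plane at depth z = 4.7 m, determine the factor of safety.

FS = 1.48

With seepage parallel to the slope and the water table at the surface, the effective normal stress on the slip plane uses the buoyant unit weight γ' = γ_sat − γ_w while the driving shear stress uses γ_sat:
FS = [c' + γ' z cos²β tanφ'] / [γ_sat z sinβ cosβ]
(For c' = 0 this reduces to FS = (γ'/γ_sat)·tanφ'/tanβ.)
γ' = 20.8 − 9.81 = 10.99 kN/m³
Numerator = 0.0 + 10.99·4.7·cos²13.6°·tan34.1° = 0.0 + 10.99·4.7·0.9447·0.6771 = 33.038 kPa
Denominator = 20.8·4.7·sin13.6°·cos13.6° = 20.8·4.7·0.2351·0.9720 = 22.343 kPa
FS = 33.038 / 22.343 = 1.479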